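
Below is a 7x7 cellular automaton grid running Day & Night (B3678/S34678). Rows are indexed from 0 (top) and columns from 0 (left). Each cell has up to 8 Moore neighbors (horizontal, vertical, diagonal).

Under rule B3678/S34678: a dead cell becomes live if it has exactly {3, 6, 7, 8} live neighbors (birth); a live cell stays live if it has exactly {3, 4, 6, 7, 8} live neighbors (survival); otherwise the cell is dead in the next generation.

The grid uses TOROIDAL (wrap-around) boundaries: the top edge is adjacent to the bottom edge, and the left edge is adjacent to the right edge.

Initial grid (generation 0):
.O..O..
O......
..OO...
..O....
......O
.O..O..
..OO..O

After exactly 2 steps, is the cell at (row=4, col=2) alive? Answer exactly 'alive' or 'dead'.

Answer: alive

Derivation:
Simulating step by step:
Generation 0 (given above): 12 live cells
Generation 1: 18 live cells
O.OO...
.OOO...
.O.....
...O...
.......
O.OO.O.
OOOOOO.
Generation 2: 18 live cells
OOOO..O
OO.O...
...O...
.......
..OOO..
..OO...
OOOO...

Cell (4,2) at generation 2: 1 -> alive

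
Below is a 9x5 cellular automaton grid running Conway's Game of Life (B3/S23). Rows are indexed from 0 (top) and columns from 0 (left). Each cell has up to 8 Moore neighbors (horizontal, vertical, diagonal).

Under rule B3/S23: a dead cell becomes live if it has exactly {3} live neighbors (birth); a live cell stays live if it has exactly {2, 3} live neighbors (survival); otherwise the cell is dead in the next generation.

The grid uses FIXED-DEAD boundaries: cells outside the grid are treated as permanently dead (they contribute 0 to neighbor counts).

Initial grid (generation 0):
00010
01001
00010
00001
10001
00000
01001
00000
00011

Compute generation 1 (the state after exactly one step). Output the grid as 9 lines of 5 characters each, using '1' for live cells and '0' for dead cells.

Simulating step by step:
Generation 0 (given above): 11 live cells
Generation 1: 9 live cells
(generation 1 grid is the final answer)

Answer: 00000
00111
00011
00011
00000
00000
00000
00011
00000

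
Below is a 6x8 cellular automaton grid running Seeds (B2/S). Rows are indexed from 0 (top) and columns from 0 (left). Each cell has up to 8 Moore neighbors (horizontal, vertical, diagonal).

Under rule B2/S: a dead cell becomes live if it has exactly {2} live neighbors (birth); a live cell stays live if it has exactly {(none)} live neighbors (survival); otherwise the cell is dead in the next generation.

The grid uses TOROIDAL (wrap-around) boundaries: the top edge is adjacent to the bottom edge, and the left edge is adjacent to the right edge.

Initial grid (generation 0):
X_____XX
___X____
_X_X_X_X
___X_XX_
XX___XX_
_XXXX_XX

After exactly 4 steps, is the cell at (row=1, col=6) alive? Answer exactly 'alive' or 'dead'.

Answer: dead

Derivation:
Simulating step by step:
Generation 0 (given above): 21 live cells
Generation 1: 3 live cells
________
_X___X__
X_______
________
________
________
Generation 2: 2 live cells
________
X_______
_X______
________
________
________
Generation 3: 2 live cells
________
_X______
X_______
________
________
________
Generation 4: 2 live cells
________
X_______
_X______
________
________
________

Cell (1,6) at generation 4: 0 -> dead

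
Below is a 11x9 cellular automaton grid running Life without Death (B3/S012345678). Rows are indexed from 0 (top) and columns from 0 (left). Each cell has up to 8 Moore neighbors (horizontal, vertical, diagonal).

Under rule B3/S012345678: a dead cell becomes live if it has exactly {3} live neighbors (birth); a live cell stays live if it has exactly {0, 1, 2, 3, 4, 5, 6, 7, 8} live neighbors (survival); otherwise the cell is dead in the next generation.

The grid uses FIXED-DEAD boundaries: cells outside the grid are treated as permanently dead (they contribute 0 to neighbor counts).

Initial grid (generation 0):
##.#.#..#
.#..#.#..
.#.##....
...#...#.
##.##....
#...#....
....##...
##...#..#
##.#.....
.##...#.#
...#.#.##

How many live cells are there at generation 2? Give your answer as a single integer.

Simulating step by step:
Generation 0 (given above): 36 live cells
Generation 1: 52 live cells
######..#
.#..#.#..
.#.###...
##.#...#.
#####....
##..#....
##..##...
###..#..#
##.#...#.
#####.#.#
..##.####
Generation 2: 60 live cells
######..#
.#..#.#..
.#.####..
##.#.#.#.
#####....
##..#....
##.###...
####.##.#
##.#.####
#####.#.#
..##.####
Population at generation 2: 60

Answer: 60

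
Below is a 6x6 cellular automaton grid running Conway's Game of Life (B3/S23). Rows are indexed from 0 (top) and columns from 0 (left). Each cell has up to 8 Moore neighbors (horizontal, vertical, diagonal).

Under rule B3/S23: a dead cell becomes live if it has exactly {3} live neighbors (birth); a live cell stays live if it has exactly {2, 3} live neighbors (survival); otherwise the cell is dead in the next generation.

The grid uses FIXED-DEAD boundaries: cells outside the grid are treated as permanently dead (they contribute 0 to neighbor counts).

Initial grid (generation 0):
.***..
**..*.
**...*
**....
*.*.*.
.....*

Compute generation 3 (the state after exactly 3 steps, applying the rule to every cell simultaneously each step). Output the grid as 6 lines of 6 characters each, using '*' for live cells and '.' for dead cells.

Simulating step by step:
Generation 0 (given above): 15 live cells
Generation 1: 9 live cells
****..
...**.
..*...
..*...
*.....
......
Generation 2: 7 live cells
.****.
....*.
..*...
.*....
......
......
Generation 3: 5 live cells
(generation 3 grid is the final answer)

Answer: ..***.
.*..*.
......
......
......
......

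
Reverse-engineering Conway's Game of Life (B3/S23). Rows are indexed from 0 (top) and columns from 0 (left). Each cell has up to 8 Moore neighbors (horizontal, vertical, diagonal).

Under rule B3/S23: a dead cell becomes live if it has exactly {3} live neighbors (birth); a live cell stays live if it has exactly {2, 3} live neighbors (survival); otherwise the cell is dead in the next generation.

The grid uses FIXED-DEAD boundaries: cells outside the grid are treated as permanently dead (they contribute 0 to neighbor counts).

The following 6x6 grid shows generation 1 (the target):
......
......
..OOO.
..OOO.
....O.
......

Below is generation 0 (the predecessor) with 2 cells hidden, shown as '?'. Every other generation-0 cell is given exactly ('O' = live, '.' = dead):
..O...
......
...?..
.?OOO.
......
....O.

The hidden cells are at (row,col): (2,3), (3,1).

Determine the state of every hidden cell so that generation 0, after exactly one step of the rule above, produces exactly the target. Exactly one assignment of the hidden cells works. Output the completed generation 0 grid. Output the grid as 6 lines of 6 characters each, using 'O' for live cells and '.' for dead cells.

Answer: ..O...
......
...O..
..OOO.
......
....O.

Derivation:
Hidden generation-0 cells (in order): (2,3), (3,1).
A hidden cell only influences target cells in its own 3x3 neighborhood. Try each of the 2^2 = 4 assignments, step the completed generation 0 forward once under B3/S23, and compare with the target:
  (2,3)=. (3,1)=. -> step gives (2,2)='.' but target has 'O' -> reject
  (2,3)=. (3,1)=O -> step gives (2,4)='.' but target has 'O' -> reject
  (2,3)=O (3,1)=. -> step reproduces the target at every cell -> ACCEPT
  (2,3)=O (3,1)=O -> step gives (2,2)='.' but target has 'O' -> reject
Unique solution: (2,3)=live, (3,1)=dead.
Check: live-neighbor counts of every cell in the completed generation 0:
010100
012210
013331
012321
012432
000101
Applying B3/S23 to generation 0 with these counts gives:
......
......
..OOO.
..OOO.
....O.
......
which matches the target exactly.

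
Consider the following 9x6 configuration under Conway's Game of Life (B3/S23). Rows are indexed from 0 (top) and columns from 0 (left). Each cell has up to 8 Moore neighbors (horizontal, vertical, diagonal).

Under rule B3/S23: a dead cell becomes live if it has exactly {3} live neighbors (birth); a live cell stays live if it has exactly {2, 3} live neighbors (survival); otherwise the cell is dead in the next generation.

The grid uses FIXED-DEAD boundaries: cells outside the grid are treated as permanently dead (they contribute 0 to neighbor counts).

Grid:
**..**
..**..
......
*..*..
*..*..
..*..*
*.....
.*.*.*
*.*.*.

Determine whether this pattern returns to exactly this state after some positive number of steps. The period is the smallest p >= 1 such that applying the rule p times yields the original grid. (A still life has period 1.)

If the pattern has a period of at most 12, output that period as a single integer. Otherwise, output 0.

Simulating and comparing each generation to the original:
Gen 0 (original, given above): 19 live cells
Gen 1: 27 live cells, differs from original
Gen 2: 16 live cells, differs from original
Gen 3: 15 live cells, differs from original
Gen 4: 7 live cells, differs from original
Gen 5: 4 live cells, differs from original
Gen 6: 4 live cells, differs from original
Gen 7: 4 live cells, differs from original
Gen 8: 4 live cells, differs from original
Gen 9: 4 live cells, differs from original
Gen 10: 4 live cells, differs from original
Gen 11: 4 live cells, differs from original
Gen 12: 4 live cells, differs from original
No period found within 12 steps.

Answer: 0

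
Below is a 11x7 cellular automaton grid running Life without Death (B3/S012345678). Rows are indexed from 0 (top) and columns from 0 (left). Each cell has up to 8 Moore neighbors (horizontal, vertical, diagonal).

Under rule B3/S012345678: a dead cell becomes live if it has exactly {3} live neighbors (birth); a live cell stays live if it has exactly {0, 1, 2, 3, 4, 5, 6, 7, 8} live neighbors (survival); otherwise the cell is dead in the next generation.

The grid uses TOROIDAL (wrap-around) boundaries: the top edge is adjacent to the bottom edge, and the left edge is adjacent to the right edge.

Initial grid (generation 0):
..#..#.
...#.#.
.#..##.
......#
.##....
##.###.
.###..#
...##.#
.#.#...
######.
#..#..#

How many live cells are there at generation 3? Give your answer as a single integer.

Answer: 53

Derivation:
Simulating step by step:
Generation 0 (given above): 33 live cells
Generation 1: 49 live cells
..##.#.
..##.##
.#..###
###..##
.######
##.####
.###..#
.#.####
.#.#..#
######.
#..#..#
Generation 2: 53 live cells
####.#.
####.##
.#..###
###..##
.######
##.####
.###..#
.#.####
.#.#..#
######.
#..#..#
Generation 3: 53 live cells
####.#.
####.##
.#..###
###..##
.######
##.####
.###..#
.#.####
.#.#..#
######.
#..#..#
Population at generation 3: 53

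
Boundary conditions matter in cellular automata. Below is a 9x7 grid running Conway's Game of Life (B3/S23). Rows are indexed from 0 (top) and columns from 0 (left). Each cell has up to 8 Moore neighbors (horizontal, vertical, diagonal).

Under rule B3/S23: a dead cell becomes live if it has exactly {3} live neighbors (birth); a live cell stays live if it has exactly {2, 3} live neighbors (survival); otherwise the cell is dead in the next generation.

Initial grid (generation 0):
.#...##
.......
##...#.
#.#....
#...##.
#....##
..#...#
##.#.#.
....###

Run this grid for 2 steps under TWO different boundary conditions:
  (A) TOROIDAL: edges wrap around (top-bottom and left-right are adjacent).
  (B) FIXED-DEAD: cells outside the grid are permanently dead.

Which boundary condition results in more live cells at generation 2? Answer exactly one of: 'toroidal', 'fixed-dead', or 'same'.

Under TOROIDAL boundary, generation 2:
#.#..##
.#...#.
.#..#..
....#..
#..#...
##..#.#
....#..
#......
......#
Population = 18

Under FIXED-DEAD boundary, generation 2:
.......
##.....
....#.#
#...#.#
##.#..#
##..#.#
#...#..
.##...#
..####.
Population = 24

Comparison: toroidal=18, fixed-dead=24 -> fixed-dead

Answer: fixed-dead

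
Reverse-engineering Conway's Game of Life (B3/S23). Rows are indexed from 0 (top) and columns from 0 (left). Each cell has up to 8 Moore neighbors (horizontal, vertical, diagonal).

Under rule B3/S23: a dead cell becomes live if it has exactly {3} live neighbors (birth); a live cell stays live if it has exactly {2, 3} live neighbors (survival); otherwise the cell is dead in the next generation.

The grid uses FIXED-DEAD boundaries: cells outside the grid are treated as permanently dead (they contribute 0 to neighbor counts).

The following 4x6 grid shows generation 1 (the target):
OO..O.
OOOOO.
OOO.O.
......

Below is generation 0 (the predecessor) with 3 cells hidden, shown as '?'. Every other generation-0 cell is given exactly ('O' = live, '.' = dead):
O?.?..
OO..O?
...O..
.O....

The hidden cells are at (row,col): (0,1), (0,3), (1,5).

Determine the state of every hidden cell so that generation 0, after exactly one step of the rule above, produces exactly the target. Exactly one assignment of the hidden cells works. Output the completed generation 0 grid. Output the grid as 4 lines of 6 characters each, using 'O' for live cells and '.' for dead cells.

Hidden generation-0 cells (in order): (0,1), (0,3), (1,5).
A hidden cell only influences target cells in its own 3x3 neighborhood. Try each of the 2^3 = 8 assignments, step the completed generation 0 forward once under B3/S23, and compare with the target:
  (0,1)=. (0,3)=. (1,5)=. -> step gives (0,4)='.' but target has 'O' -> reject
  (0,1)=. (0,3)=. (1,5)=O -> step gives (0,4)='.' but target has 'O' -> reject
  (0,1)=. (0,3)=O (1,5)=. -> step gives (0,4)='.' but target has 'O' -> reject
  (0,1)=. (0,3)=O (1,5)=O -> step reproduces the target at every cell -> ACCEPT
  (0,1)=O (0,3)=. (1,5)=. -> step gives (0,4)='.' but target has 'O' -> reject
  (0,1)=O (0,3)=. (1,5)=O -> step gives (0,4)='.' but target has 'O' -> reject
  (0,1)=O (0,3)=O (1,5)=. -> step gives (0,2)='O' but target has '.' -> reject
  (0,1)=O (0,3)=O (1,5)=O -> step gives (0,2)='O' but target has '.' -> reject
Unique solution: (0,1)=dead, (0,3)=live, (1,5)=live.
Check: live-neighbor counts of every cell in the completed generation 0:
232132
223331
333132
102110
Applying B3/S23 to generation 0 with these counts gives:
OO..O.
OOOOO.
OOO.O.
......
which matches the target exactly.

Answer: O..O..
OO..OO
...O..
.O....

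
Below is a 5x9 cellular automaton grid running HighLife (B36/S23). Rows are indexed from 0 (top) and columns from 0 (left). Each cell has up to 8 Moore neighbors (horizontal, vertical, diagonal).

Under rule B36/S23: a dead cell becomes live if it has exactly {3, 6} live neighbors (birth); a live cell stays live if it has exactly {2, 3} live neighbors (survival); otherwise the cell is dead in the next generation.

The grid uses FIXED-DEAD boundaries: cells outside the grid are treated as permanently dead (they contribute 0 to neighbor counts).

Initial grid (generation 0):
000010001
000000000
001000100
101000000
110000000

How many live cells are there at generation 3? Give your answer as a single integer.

Simulating step by step:
Generation 0 (given above): 8 live cells
Generation 1: 5 live cells
000000000
000000000
010000000
101000000
110000000
Generation 2: 5 live cells
000000000
000000000
010000000
101000000
110000000
Generation 3: 5 live cells
000000000
000000000
010000000
101000000
110000000
Population at generation 3: 5

Answer: 5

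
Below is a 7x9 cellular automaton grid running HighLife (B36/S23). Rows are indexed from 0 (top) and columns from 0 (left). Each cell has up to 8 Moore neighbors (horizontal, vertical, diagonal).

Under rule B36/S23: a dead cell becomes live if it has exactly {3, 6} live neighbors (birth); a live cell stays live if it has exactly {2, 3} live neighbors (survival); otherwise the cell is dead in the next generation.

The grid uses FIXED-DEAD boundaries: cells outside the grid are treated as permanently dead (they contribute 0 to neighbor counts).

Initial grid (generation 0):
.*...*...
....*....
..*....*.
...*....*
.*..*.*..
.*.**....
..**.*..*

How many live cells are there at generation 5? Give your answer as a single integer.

Simulating step by step:
Generation 0 (given above): 17 live cells
Generation 1: 9 live cells
.........
.........
...*.....
..**...*.
....**...
.*.......
..**.....
Generation 2: 11 live cells
.........
.........
..**.....
..**.....
..***....
..***....
..*......
Generation 3: 7 live cells
.........
.........
..**.....
.*.......
.*.......
.*..*....
..*......
Generation 4: 7 live cells
.........
.........
..*......
.*.......
***......
.**......
.........
Generation 5: 4 live cells
.........
.........
.........
*........
*........
*.*......
.........
Population at generation 5: 4

Answer: 4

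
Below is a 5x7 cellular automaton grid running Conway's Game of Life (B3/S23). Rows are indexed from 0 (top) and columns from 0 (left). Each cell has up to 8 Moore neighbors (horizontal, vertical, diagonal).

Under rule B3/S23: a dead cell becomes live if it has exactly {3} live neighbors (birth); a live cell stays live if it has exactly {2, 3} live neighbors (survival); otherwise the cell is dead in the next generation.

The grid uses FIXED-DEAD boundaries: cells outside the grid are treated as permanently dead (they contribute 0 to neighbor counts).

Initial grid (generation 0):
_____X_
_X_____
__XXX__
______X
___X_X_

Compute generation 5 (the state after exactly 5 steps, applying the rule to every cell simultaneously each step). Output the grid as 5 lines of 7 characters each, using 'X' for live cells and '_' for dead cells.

Answer: __XX___
_X__X__
___X___
_______
_______

Derivation:
Simulating step by step:
Generation 0 (given above): 8 live cells
Generation 1: 7 live cells
_______
__XXX__
__XX___
__X__X_
_______
Generation 2: 6 live cells
___X___
__X_X__
_X_____
__XX___
_______
Generation 3: 5 live cells
___X___
__XX___
_X_____
__X____
_______
Generation 4: 6 live cells
__XX___
__XX___
_X_X___
_______
_______
Generation 5: 5 live cells
(generation 5 grid is the final answer)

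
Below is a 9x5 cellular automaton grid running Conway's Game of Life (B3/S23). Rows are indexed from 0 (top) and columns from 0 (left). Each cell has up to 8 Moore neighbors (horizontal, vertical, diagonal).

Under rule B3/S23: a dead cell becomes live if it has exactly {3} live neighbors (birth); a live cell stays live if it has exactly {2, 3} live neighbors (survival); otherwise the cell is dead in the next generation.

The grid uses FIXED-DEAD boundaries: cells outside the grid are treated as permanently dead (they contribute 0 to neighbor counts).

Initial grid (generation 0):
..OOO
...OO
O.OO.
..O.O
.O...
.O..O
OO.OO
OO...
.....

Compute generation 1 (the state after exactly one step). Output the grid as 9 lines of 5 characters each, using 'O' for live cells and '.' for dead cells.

Answer: ..O.O
.O...
.OO..
..O..
.OOO.
.O.OO
...OO
OOO..
.....

Derivation:
Simulating step by step:
Generation 0 (given above): 19 live cells
Generation 1: 17 live cells
(generation 1 grid is the final answer)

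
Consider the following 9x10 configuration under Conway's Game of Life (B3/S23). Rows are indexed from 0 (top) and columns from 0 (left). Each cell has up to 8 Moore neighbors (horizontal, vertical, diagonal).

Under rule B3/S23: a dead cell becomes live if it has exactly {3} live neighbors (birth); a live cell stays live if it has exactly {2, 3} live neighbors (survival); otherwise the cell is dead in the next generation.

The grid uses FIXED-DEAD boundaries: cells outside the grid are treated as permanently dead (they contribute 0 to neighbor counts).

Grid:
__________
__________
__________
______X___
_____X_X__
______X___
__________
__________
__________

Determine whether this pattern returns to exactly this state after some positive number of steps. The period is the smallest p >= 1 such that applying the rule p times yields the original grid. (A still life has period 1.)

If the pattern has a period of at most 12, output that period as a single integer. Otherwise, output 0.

Answer: 1

Derivation:
Simulating and comparing each generation to the original:
Gen 0 (original, given above): 4 live cells
Gen 1: 4 live cells, MATCHES original -> period = 1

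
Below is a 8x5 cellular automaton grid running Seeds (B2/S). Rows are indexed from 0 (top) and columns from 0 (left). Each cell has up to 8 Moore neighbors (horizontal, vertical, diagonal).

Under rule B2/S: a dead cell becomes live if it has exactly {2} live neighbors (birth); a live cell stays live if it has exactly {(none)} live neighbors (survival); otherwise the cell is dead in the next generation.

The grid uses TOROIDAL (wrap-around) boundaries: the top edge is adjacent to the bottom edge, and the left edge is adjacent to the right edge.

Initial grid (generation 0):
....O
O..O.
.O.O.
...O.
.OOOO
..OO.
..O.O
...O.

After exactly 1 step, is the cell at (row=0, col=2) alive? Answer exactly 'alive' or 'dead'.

Answer: alive

Derivation:
Simulating step by step:
Generation 0 (given above): 15 live cells
Generation 1: 8 live cells
O.O..
.O...
O....
.....
O....
.....
.O...
O.O..

Cell (0,2) at generation 1: 1 -> alive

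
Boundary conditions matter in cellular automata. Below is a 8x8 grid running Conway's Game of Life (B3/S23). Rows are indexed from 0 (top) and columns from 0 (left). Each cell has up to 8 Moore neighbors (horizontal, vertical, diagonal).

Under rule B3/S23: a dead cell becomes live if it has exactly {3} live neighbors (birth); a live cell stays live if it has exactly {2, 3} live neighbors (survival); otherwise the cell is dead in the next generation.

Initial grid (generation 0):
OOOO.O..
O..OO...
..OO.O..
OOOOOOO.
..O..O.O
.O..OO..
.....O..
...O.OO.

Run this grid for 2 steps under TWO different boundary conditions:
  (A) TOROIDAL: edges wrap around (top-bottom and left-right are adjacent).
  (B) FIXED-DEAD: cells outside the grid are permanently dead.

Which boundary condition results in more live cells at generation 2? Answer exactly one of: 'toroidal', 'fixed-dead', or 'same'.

Under TOROIDAL boundary, generation 2:
.OO.....
.....O..
.O....O.
........
O.....OO
........
......O.
.OO.OO..
Population = 13

Under FIXED-DEAD boundary, generation 2:
OOO.....
O.O.....
........
........
........
........
......O.
.....O..
Population = 7

Comparison: toroidal=13, fixed-dead=7 -> toroidal

Answer: toroidal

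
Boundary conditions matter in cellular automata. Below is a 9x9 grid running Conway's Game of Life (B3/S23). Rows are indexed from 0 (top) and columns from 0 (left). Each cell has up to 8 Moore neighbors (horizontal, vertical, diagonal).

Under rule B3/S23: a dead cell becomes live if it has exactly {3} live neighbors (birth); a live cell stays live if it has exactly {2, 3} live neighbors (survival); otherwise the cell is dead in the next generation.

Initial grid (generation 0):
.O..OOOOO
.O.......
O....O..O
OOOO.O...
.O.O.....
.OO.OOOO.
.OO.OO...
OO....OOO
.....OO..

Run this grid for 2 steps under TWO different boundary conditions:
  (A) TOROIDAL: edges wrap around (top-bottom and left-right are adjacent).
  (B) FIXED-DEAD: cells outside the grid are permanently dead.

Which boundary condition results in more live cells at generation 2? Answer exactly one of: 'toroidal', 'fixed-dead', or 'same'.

Under TOROIDAL boundary, generation 2:
OO.OOO...
O..OOO..O
O..OO....
.........
.........
.........
...O.O.O.
OOO.OO..O
..O.OO.O.
Population = 26

Under FIXED-DEAD boundary, generation 2:
.....OOO.
OO..O.OO.
O..OO....
.........
.........
.........
O..O.O.O.
.O.OO.OO.
.O...OO..
Population = 23

Comparison: toroidal=26, fixed-dead=23 -> toroidal

Answer: toroidal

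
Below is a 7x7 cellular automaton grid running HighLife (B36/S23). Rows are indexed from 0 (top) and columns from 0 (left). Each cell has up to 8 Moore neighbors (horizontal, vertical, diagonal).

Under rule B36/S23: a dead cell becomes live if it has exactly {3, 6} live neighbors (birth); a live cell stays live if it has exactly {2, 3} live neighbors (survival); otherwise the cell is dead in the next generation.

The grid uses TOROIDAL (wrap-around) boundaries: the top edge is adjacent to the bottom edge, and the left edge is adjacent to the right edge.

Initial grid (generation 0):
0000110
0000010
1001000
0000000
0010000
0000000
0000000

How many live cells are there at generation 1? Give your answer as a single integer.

Answer: 4

Derivation:
Simulating step by step:
Generation 0 (given above): 6 live cells
Generation 1: 4 live cells
0000110
0000011
0000000
0000000
0000000
0000000
0000000
Population at generation 1: 4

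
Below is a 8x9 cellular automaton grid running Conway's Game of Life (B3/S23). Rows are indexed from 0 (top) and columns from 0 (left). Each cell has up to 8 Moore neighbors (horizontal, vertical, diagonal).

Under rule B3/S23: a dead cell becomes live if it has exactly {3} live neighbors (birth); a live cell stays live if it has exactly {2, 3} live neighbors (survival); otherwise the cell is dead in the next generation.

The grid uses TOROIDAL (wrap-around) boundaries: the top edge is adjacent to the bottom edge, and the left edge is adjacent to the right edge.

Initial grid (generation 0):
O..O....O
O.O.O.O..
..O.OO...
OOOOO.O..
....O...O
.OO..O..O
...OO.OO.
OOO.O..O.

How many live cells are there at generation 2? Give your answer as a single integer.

Simulating step by step:
Generation 0 (given above): 31 live cells
Generation 1: 30 live cells
....OO.O.
O.O.O...O
O.....O..
OOO......
....O..OO
O.O..OO.O
....O.OO.
OOO.OOOO.
Generation 2: 25 live cells
..O....O.
OO.OO.OOO
..OO.....
OO.....O.
..OO.OOO.
O..OO....
..O.O....
.O.......
Population at generation 2: 25

Answer: 25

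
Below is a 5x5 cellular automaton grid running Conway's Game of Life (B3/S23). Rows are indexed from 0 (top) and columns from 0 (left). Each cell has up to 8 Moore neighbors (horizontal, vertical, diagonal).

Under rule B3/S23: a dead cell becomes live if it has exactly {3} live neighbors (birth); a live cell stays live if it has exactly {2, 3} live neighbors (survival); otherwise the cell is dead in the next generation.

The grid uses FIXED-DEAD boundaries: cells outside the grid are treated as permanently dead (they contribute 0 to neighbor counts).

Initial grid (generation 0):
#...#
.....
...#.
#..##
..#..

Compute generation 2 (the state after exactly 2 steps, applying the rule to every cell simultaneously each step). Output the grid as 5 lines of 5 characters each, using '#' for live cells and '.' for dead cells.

Simulating step by step:
Generation 0 (given above): 7 live cells
Generation 1: 6 live cells
.....
.....
...##
..###
...#.
Generation 2: 6 live cells
(generation 2 grid is the final answer)

Answer: .....
.....
..#.#
..#..
..###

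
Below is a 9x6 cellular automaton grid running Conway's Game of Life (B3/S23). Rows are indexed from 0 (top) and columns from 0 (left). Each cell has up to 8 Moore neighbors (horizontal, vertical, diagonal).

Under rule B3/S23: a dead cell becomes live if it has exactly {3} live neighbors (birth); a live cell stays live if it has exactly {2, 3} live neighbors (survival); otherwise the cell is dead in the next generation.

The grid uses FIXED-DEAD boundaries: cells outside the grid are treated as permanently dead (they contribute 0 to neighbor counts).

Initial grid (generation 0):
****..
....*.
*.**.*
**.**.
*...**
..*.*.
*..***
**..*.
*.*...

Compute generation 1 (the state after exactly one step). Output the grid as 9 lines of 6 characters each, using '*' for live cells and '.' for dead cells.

Answer: .***..
*...*.
*.*..*
*.....
*.*..*
.*....
*.*..*
*.*.**
*.....

Derivation:
Simulating step by step:
Generation 0 (given above): 27 live cells
Generation 1: 21 live cells
(generation 1 grid is the final answer)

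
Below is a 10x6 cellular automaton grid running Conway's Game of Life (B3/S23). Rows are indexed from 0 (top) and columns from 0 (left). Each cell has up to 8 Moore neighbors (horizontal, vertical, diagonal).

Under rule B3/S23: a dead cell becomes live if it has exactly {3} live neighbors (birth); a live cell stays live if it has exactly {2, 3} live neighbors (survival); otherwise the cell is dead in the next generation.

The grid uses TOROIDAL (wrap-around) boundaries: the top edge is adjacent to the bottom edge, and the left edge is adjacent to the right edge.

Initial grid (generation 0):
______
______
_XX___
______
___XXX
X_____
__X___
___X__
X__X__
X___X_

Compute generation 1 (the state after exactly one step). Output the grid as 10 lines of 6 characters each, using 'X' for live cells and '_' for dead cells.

Simulating step by step:
Generation 0 (given above): 12 live cells
Generation 1: 14 live cells
(generation 1 grid is the final answer)

Answer: ______
______
______
__XXX_
____XX
___XXX
______
__XX__
___XXX
_____X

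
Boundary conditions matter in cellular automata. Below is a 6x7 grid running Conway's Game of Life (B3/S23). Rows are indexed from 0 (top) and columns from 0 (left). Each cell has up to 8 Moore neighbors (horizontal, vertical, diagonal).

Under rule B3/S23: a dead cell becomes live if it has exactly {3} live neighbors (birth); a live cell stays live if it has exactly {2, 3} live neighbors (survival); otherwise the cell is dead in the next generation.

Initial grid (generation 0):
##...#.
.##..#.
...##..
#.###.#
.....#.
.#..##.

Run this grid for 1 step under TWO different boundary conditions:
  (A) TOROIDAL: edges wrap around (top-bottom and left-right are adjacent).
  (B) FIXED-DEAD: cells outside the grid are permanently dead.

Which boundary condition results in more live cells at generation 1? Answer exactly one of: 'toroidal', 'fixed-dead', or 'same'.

Under TOROIDAL boundary, generation 1:
#....#.
####.##
#.....#
..#...#
###....
##..##.
Population = 19

Under FIXED-DEAD boundary, generation 1:
###....
####.#.
.......
..#....
.##...#
....##.
Population = 14

Comparison: toroidal=19, fixed-dead=14 -> toroidal

Answer: toroidal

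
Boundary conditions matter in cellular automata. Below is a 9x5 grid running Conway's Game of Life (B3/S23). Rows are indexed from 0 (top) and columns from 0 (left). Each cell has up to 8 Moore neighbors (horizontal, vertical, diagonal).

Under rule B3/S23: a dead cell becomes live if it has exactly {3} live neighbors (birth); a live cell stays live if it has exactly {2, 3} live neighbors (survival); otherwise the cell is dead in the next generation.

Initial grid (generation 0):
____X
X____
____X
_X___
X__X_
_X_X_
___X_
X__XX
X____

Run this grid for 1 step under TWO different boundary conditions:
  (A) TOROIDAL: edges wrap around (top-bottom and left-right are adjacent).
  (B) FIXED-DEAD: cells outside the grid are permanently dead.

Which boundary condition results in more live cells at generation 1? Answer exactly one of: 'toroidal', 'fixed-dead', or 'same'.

Under TOROIDAL boundary, generation 1:
X___X
X___X
X____
X___X
XX__X
___X_
X__X_
X__X_
X__X_
Population = 17

Under FIXED-DEAD boundary, generation 1:
_____
_____
_____
_____
XX___
___XX
___X_
___XX
_____
Population = 7

Comparison: toroidal=17, fixed-dead=7 -> toroidal

Answer: toroidal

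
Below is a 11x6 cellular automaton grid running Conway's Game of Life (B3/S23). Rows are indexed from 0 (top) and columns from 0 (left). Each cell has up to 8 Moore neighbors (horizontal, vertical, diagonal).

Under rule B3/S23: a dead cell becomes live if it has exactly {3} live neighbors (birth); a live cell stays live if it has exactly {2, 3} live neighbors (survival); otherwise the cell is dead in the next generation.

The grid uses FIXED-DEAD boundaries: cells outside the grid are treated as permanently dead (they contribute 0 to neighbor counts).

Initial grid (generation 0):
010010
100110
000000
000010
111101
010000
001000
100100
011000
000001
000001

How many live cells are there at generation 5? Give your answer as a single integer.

Answer: 17

Derivation:
Simulating step by step:
Generation 0 (given above): 19 live cells
Generation 1: 22 live cells
000110
000110
000110
011110
111110
100100
011000
000100
011000
000000
000000
Generation 2: 15 live cells
000110
001001
000001
100001
100000
100010
011100
000100
001000
000000
000000
Generation 3: 17 live cells
000110
000101
000011
000000
110000
101100
011110
010100
000000
000000
000000
Generation 4: 16 live cells
000110
000101
000011
000000
111000
100010
100010
010110
000000
000000
000000
Generation 5: 17 live cells
000110
000101
000011
010000
110000
100100
110011
000110
000000
000000
000000
Population at generation 5: 17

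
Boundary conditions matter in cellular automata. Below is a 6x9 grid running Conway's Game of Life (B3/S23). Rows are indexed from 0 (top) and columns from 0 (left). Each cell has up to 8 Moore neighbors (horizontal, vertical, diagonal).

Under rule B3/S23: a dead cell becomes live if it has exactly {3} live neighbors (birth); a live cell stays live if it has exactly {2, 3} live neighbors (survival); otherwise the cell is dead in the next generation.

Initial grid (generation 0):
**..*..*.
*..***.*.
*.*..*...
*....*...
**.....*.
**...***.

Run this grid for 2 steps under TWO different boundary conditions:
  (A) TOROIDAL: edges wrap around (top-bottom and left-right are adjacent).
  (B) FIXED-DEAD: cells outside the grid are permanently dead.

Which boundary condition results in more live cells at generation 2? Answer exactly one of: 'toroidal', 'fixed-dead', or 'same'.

Under TOROIDAL boundary, generation 2:
........*
......*.*
*.**.**.*
....***.*
.....*.**
..***..**
Population = 21

Under FIXED-DEAD boundary, generation 2:
**.*.**..
*........
*.**.**..
....***..
**...*.*.
......**.
Population = 20

Comparison: toroidal=21, fixed-dead=20 -> toroidal

Answer: toroidal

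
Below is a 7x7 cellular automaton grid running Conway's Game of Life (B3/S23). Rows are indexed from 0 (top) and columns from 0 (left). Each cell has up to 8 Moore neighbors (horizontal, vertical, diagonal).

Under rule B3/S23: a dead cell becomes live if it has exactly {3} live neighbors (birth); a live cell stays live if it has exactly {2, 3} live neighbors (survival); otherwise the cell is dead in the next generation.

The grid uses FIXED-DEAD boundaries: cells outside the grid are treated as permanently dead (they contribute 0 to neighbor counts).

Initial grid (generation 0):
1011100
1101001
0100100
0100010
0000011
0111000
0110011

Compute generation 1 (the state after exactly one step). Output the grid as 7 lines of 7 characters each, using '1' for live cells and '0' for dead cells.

Answer: 1011100
1000010
0100110
0000111
0100111
0101100
0101000

Derivation:
Simulating step by step:
Generation 0 (given above): 21 live cells
Generation 1: 21 live cells
(generation 1 grid is the final answer)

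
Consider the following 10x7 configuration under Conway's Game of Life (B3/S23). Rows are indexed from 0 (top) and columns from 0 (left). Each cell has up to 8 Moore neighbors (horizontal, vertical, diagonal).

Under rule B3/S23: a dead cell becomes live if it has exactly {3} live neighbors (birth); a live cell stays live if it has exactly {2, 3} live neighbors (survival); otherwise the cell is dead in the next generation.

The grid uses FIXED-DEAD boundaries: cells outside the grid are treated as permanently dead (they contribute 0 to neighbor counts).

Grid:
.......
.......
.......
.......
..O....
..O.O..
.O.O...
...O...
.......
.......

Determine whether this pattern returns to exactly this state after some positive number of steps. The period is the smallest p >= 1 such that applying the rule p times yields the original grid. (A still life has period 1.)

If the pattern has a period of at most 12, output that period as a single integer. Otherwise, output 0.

Answer: 2

Derivation:
Simulating and comparing each generation to the original:
Gen 0 (original, given above): 6 live cells
Gen 1: 6 live cells, differs from original
Gen 2: 6 live cells, MATCHES original -> period = 2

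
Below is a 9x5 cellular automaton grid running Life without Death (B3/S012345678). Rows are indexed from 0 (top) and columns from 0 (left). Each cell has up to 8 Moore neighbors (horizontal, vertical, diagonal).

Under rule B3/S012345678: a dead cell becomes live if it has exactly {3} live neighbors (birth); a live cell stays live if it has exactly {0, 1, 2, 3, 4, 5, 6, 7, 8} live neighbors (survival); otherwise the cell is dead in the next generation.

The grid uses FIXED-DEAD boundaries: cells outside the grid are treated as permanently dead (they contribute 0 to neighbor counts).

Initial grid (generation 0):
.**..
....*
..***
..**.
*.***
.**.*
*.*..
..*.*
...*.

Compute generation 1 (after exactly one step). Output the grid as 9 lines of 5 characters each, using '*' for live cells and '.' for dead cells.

Answer: .**..
.*..*
..***
..**.
*.***
***.*
*.*..
.**.*
...*.

Derivation:
Simulating step by step:
Generation 0 (given above): 20 live cells
Generation 1: 23 live cells
(generation 1 grid is the final answer)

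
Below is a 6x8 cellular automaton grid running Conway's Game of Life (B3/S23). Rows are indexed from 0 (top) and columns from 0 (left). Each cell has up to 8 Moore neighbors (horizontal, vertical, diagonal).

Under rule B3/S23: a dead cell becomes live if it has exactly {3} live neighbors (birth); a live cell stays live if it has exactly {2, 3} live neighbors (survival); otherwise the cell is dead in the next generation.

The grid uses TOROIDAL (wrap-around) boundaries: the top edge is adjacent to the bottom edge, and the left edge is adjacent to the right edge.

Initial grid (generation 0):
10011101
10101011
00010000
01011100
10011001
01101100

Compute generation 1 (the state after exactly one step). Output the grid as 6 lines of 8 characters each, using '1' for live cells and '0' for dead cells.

Simulating step by step:
Generation 0 (given above): 23 live cells
Generation 1: 14 live cells
(generation 1 grid is the final answer)

Answer: 00000000
11100010
11000011
10000100
10000010
01100000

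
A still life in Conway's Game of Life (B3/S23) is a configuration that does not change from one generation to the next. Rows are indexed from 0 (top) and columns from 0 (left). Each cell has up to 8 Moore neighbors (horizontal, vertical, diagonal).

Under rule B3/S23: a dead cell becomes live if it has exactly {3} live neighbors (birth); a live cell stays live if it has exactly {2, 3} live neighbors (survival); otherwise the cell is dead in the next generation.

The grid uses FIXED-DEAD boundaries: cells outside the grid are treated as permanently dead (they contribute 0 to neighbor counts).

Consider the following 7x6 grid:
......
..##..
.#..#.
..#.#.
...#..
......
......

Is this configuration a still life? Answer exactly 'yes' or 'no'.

Answer: yes

Derivation:
Compute generation 1 and compare to generation 0 (given above):
Generation 1:
......
..##..
.#..#.
..#.#.
...#..
......
......
The grids are IDENTICAL -> still life.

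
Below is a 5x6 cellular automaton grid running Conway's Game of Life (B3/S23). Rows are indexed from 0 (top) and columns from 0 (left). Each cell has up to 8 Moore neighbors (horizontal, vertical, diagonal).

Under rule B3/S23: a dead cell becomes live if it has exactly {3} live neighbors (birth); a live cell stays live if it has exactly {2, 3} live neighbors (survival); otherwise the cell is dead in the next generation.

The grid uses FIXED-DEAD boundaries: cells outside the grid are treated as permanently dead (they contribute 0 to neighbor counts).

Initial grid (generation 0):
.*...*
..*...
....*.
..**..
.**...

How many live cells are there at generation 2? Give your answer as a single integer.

Answer: 5

Derivation:
Simulating step by step:
Generation 0 (given above): 8 live cells
Generation 1: 7 live cells
......
......
..*...
.***..
.***..
Generation 2: 5 live cells
......
......
.***..
......
.*.*..
Population at generation 2: 5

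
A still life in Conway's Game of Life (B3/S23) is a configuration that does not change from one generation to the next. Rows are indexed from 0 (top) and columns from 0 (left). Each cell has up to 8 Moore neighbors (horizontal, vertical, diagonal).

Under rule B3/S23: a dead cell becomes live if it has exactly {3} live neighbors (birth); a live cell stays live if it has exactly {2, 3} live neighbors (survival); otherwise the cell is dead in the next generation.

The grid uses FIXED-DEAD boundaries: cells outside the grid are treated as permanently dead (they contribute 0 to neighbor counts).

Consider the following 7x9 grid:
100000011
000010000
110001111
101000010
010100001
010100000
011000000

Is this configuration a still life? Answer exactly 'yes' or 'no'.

Answer: no

Derivation:
Compute generation 1 and compare to generation 0 (given above):
Generation 1:
000000000
110001000
110001111
101000000
110100000
110100000
011000000
Cell (0,0) differs: gen0=1 vs gen1=0 -> NOT a still life.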